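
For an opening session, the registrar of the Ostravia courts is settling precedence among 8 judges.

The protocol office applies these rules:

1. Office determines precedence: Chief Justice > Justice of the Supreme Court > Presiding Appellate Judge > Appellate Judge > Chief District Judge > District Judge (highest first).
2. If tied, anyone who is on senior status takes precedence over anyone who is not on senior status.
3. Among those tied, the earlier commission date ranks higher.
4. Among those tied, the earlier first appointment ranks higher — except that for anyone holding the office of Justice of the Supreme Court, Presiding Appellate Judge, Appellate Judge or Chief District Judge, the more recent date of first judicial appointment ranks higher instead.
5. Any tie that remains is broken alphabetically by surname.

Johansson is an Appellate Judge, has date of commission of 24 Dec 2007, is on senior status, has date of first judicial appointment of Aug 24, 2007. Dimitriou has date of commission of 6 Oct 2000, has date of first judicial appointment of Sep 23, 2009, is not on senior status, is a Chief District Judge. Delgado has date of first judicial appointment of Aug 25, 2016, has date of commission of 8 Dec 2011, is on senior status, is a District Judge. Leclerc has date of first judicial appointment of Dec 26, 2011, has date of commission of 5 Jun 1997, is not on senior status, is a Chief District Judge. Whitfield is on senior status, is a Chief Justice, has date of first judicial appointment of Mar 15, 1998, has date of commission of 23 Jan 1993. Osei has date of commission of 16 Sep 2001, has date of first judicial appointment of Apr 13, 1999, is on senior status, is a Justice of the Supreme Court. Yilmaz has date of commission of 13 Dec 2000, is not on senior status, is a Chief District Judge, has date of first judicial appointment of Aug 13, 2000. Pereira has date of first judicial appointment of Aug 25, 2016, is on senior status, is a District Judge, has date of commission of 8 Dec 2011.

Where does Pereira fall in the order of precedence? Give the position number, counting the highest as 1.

8

By office: Whitfield (Chief Justice); then Osei (Justice of the Supreme Court); then Johansson (Appellate Judge); then Leclerc, Dimitriou and Yilmaz (Chief District Judge); then Delgado and Pereira (District Judge).
Leclerc, Dimitriou and Yilmaz are each not on senior status, so the next rule applies.
Among Leclerc, Dimitriou and Yilmaz, by date of commission (earlier first): Leclerc (5 Jun 1997) before Dimitriou (6 Oct 2000) before Yilmaz (13 Dec 2000).
Delgado and Pereira are each on senior status, so the next rule applies.
Delgado and Pereira both have date of commission 8 Dec 2011, so the next rule applies.
Delgado and Pereira both have date of first judicial appointment Aug 25, 2016, so the next rule applies.
Among Delgado and Pereira, alphabetically by surname: Delgado before Pereira.
Order: Whitfield, Osei, Johansson, Leclerc, Dimitriou, Yilmaz, Delgado, Pereira. So position 8.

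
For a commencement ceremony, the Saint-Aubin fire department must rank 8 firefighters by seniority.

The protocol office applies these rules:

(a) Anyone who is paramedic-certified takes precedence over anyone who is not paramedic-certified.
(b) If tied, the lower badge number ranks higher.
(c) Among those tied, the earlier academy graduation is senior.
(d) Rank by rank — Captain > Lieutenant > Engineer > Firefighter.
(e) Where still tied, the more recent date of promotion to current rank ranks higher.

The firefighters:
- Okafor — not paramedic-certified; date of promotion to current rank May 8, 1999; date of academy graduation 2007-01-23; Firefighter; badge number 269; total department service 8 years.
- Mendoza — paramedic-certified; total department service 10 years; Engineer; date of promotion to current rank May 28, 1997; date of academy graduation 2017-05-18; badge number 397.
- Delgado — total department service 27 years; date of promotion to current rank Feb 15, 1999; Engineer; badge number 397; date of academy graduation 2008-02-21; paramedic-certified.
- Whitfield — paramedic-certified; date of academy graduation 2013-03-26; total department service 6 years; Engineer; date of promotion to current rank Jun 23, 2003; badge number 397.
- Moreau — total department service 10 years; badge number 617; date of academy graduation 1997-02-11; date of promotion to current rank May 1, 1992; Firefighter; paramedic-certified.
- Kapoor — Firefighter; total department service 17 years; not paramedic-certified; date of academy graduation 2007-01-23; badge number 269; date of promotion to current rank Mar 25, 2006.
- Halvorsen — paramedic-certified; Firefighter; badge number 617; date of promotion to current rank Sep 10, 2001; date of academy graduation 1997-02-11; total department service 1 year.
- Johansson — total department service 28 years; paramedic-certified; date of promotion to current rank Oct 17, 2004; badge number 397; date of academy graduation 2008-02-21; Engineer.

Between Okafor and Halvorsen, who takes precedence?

Halvorsen

By the first rule: Johansson, Delgado, Whitfield, Mendoza, Halvorsen and Moreau (each paramedic-certified); then Kapoor and Okafor (both not paramedic-certified).
Among Johansson, Delgado, Whitfield, Mendoza, Halvorsen and Moreau, by badge number (lower first): Johansson, Delgado, Whitfield and Mendoza (397) before Halvorsen and Moreau (617).
Among Johansson, Delgado, Whitfield and Mendoza, by date of academy graduation (earlier first): Johansson and Delgado (2008-02-21) before Whitfield (2013-03-26) before Mendoza (2017-05-18).
Johansson and Delgado are each Engineer, so the next rule applies.
Among Johansson and Delgado, by date of promotion to current rank (later first): Johansson (Oct 17, 2004) before Delgado (Feb 15, 1999).
Halvorsen and Moreau both have date of academy graduation 1997-02-11, so the next rule applies.
Halvorsen and Moreau are each Firefighter, so the next rule applies.
Among Halvorsen and Moreau, by date of promotion to current rank (later first): Halvorsen (Sep 10, 2001) before Moreau (May 1, 1992).
Kapoor and Okafor both have badge number 269, so the next rule applies.
Kapoor and Okafor both have date of academy graduation 2007-01-23, so the next rule applies.
Kapoor and Okafor are each Firefighter, so the next rule applies.
Among Kapoor and Okafor, by date of promotion to current rank (later first): Kapoor (Mar 25, 2006) before Okafor (May 8, 1999).
So Halvorsen takes precedence.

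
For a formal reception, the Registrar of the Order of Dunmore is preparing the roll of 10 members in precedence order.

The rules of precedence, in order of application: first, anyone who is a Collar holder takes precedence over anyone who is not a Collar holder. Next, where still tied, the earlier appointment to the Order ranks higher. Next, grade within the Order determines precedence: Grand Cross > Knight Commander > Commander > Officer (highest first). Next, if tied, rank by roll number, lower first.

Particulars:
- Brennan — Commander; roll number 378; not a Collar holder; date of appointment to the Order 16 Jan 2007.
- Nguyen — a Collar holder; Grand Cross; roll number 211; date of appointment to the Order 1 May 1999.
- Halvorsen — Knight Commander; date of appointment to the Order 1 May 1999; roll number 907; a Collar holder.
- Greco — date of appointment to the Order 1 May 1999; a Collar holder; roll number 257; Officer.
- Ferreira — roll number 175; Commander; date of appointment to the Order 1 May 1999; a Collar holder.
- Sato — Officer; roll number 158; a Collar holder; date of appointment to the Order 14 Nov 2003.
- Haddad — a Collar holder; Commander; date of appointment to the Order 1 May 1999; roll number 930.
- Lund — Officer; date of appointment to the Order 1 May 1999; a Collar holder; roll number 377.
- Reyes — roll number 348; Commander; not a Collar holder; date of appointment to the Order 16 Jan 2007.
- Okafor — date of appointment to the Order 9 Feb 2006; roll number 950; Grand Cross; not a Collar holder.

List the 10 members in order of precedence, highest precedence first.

By the first rule: Nguyen, Halvorsen, Ferreira, Haddad, Greco, Lund and Sato (each a Collar holder); then Okafor, Reyes and Brennan (each not a Collar holder).
Among Nguyen, Halvorsen, Ferreira, Haddad, Greco, Lund and Sato, by date of appointment to the Order (earlier first): Nguyen, Halvorsen, Ferreira, Haddad, Greco and Lund (1 May 1999) before Sato (14 Nov 2003).
Among Nguyen, Halvorsen, Ferreira, Haddad, Greco and Lund, by grade within the Order: Nguyen (Grand Cross) before Halvorsen (Knight Commander) before Ferreira and Haddad (Commander) before Greco and Lund (Officer).
Among Ferreira and Haddad, by roll number (lower first): Ferreira (175) before Haddad (930).
Among Greco and Lund, by roll number (lower first): Greco (257) before Lund (377).
Among Okafor, Reyes and Brennan, by date of appointment to the Order (earlier first): Okafor (9 Feb 2006) before Reyes and Brennan (16 Jan 2007).
Reyes and Brennan are each Commander, so the next rule applies.
Among Reyes and Brennan, by roll number (lower first): Reyes (348) before Brennan (378).
Full order: Nguyen, Halvorsen, Ferreira, Haddad, Greco, Lund, Sato, Okafor, Reyes, Brennan.

Nguyen, Halvorsen, Ferreira, Haddad, Greco, Lund, Sato, Okafor, Reyes, Brennan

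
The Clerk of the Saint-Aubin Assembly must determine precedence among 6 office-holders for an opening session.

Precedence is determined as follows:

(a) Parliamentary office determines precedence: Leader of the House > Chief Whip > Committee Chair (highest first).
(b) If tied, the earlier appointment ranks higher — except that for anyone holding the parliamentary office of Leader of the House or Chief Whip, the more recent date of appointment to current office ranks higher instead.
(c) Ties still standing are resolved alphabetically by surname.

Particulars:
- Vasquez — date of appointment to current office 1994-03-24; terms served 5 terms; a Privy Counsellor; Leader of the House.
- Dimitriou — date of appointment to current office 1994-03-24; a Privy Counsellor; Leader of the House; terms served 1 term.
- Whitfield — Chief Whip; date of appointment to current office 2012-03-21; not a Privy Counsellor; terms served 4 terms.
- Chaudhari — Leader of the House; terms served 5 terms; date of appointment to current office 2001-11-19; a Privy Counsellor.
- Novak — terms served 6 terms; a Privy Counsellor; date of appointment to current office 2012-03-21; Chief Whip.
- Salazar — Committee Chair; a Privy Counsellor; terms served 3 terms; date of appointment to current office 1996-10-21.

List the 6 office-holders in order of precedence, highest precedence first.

Chaudhari, Dimitriou, Vasquez, Novak, Whitfield, Salazar

By parliamentary office: Chaudhari, Dimitriou and Vasquez (Leader of the House); then Novak and Whitfield (Chief Whip); then Salazar (Committee Chair).
Among Chaudhari, Dimitriou and Vasquez, by date of appointment to current office (later first) (reversed rule for this group): Chaudhari (2001-11-19) before Dimitriou and Vasquez (1994-03-24).
Among Dimitriou and Vasquez, alphabetically by surname: Dimitriou before Vasquez.
Novak and Whitfield both have date of appointment to current office 2012-03-21, so the next rule applies.
Among Novak and Whitfield, alphabetically by surname: Novak before Whitfield.
Full order: Chaudhari, Dimitriou, Vasquez, Novak, Whitfield, Salazar.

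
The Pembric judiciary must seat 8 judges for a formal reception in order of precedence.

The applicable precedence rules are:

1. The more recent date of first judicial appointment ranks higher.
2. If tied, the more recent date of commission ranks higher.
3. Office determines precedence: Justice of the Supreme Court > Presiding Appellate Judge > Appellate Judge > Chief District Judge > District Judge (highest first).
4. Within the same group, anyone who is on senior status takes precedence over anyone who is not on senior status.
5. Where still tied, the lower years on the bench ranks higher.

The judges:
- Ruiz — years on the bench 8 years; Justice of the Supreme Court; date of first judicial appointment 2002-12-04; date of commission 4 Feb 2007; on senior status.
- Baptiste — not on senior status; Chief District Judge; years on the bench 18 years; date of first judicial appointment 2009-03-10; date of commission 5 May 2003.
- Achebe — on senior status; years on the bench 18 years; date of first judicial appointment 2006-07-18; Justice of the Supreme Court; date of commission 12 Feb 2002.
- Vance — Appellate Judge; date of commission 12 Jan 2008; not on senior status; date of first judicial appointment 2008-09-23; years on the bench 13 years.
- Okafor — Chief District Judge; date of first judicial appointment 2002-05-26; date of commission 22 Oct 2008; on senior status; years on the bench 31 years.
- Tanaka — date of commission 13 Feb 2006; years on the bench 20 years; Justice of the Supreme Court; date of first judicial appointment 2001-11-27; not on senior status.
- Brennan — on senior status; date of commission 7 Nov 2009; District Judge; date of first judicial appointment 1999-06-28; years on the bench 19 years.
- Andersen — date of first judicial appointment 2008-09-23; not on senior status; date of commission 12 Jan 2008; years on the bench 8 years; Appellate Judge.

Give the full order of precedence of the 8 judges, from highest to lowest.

By date of first judicial appointment (later first): Baptiste (2009-03-10); then Andersen and Vance (both 2008-09-23); then Achebe (2006-07-18); then Ruiz (2002-12-04); then Okafor (2002-05-26); then Tanaka (2001-11-27); then Brennan (1999-06-28).
Andersen and Vance both have date of commission 12 Jan 2008, so the next rule applies.
Andersen and Vance are each Appellate Judge, so the next rule applies.
Andersen and Vance are each not on senior status, so the next rule applies.
Among Andersen and Vance, by years on the bench (lower first): Andersen (8 years) before Vance (13 years).
Full order: Baptiste, Andersen, Vance, Achebe, Ruiz, Okafor, Tanaka, Brennan.

Baptiste, Andersen, Vance, Achebe, Ruiz, Okafor, Tanaka, Brennan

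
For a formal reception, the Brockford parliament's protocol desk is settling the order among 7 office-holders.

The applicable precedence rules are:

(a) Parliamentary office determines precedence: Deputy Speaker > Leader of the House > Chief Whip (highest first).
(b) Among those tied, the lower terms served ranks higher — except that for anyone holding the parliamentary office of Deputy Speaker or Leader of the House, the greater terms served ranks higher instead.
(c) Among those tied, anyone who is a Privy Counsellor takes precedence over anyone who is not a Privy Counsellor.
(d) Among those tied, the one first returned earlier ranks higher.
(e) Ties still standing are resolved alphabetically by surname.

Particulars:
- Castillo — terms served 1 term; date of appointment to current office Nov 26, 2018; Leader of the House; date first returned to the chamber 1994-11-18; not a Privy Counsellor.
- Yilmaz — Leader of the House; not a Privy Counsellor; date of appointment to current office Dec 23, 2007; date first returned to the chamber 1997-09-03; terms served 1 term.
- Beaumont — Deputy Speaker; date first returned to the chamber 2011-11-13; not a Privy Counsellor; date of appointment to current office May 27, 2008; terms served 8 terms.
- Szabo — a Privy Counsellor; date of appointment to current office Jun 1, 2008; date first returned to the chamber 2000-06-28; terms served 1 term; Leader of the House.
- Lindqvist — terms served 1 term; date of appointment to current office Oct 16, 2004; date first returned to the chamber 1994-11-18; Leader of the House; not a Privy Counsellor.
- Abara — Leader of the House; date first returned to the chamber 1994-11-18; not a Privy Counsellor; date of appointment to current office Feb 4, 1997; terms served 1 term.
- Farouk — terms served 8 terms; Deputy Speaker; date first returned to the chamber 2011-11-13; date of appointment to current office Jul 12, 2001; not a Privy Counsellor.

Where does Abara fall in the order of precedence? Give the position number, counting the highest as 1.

By parliamentary office: Beaumont and Farouk (Deputy Speaker); then Szabo, Abara, Castillo, Lindqvist and Yilmaz (Leader of the House).
Beaumont and Farouk both have terms served 8 terms, so the next rule applies.
Beaumont and Farouk are each not a Privy Counsellor, so the next rule applies.
Beaumont and Farouk both have date first returned to the chamber 2011-11-13, so the next rule applies.
Among Beaumont and Farouk, alphabetically by surname: Beaumont before Farouk.
Szabo, Abara, Castillo, Lindqvist and Yilmaz all have terms served 1 term, so the next rule applies.
Among Szabo, Abara, Castillo, Lindqvist and Yilmaz, a Privy Counsellor before not a Privy Counsellor: Szabo (a Privy Counsellor) before Abara, Castillo, Lindqvist and Yilmaz (not a Privy Counsellor).
Among Abara, Castillo, Lindqvist and Yilmaz, by date first returned to the chamber (earlier first): Abara, Castillo and Lindqvist (1994-11-18) before Yilmaz (1997-09-03).
Among Abara, Castillo and Lindqvist, alphabetically by surname: Abara before Castillo before Lindqvist.
Order: Beaumont, Farouk, Szabo, Abara, Castillo, Lindqvist, Yilmaz. So position 4.

4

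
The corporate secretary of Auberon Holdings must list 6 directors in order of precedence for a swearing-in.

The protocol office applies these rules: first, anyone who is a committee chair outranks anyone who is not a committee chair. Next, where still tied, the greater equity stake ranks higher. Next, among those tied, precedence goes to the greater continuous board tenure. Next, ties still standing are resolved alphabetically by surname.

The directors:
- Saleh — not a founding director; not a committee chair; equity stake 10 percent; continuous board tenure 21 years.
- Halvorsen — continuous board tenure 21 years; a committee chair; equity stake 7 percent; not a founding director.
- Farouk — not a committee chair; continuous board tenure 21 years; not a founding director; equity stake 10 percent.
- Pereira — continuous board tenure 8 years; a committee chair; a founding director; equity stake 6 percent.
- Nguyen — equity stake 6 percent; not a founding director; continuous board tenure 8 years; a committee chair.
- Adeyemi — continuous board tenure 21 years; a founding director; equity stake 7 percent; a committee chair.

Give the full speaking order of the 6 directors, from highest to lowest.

Adeyemi, Halvorsen, Nguyen, Pereira, Farouk, Saleh

By the first rule: Adeyemi, Halvorsen, Nguyen and Pereira (each a committee chair); then Farouk and Saleh (both not a committee chair).
Among Adeyemi, Halvorsen, Nguyen and Pereira, by equity stake (higher first): Adeyemi and Halvorsen (7 percent) before Nguyen and Pereira (6 percent).
Adeyemi and Halvorsen both have continuous board tenure 21 years, so the next rule applies.
Among Adeyemi and Halvorsen, alphabetically by surname: Adeyemi before Halvorsen.
Nguyen and Pereira both have continuous board tenure 8 years, so the next rule applies.
Among Nguyen and Pereira, alphabetically by surname: Nguyen before Pereira.
Farouk and Saleh both have equity stake 10 percent, so the next rule applies.
Farouk and Saleh both have continuous board tenure 21 years, so the next rule applies.
Among Farouk and Saleh, alphabetically by surname: Farouk before Saleh.
Full order: Adeyemi, Halvorsen, Nguyen, Pereira, Farouk, Saleh.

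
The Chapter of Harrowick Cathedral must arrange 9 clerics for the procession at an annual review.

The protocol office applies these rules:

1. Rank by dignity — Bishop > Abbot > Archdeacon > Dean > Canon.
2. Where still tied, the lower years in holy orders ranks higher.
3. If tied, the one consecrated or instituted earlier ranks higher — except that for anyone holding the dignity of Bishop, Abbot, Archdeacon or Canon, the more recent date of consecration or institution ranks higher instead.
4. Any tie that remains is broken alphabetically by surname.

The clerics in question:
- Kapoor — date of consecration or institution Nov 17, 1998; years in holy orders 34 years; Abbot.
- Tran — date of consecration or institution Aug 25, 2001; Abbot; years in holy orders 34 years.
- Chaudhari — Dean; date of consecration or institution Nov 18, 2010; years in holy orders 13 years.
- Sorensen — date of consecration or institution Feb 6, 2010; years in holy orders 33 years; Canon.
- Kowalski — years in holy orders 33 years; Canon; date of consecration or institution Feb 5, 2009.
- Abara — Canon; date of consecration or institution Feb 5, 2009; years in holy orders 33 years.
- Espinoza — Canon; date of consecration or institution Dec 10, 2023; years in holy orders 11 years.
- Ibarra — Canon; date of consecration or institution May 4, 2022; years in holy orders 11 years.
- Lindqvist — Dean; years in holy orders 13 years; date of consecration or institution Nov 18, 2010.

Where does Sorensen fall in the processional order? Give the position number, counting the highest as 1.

By dignity: Tran and Kapoor (Abbot); then Chaudhari and Lindqvist (Dean); then Espinoza, Ibarra, Sorensen, Abara and Kowalski (Canon).
Tran and Kapoor both have years in holy orders 34 years, so the next rule applies.
Among Tran and Kapoor, by date of consecration or institution (later first) (reversed rule for this group): Tran (Aug 25, 2001) before Kapoor (Nov 17, 1998).
Chaudhari and Lindqvist both have years in holy orders 13 years, so the next rule applies.
Chaudhari and Lindqvist both have date of consecration or institution Nov 18, 2010, so the next rule applies.
Among Chaudhari and Lindqvist, alphabetically by surname: Chaudhari before Lindqvist.
Among Espinoza, Ibarra, Sorensen, Abara and Kowalski, by years in holy orders (lower first): Espinoza and Ibarra (11 years) before Sorensen, Abara and Kowalski (33 years).
Among Espinoza and Ibarra, by date of consecration or institution (later first) (reversed rule for this group): Espinoza (Dec 10, 2023) before Ibarra (May 4, 2022).
Among Sorensen, Abara and Kowalski, by date of consecration or institution (later first) (reversed rule for this group): Sorensen (Feb 6, 2010) before Abara and Kowalski (Feb 5, 2009).
Among Abara and Kowalski, alphabetically by surname: Abara before Kowalski.
Order: Tran, Kapoor, Chaudhari, Lindqvist, Espinoza, Ibarra, Sorensen, Abara, Kowalski. So position 7.

7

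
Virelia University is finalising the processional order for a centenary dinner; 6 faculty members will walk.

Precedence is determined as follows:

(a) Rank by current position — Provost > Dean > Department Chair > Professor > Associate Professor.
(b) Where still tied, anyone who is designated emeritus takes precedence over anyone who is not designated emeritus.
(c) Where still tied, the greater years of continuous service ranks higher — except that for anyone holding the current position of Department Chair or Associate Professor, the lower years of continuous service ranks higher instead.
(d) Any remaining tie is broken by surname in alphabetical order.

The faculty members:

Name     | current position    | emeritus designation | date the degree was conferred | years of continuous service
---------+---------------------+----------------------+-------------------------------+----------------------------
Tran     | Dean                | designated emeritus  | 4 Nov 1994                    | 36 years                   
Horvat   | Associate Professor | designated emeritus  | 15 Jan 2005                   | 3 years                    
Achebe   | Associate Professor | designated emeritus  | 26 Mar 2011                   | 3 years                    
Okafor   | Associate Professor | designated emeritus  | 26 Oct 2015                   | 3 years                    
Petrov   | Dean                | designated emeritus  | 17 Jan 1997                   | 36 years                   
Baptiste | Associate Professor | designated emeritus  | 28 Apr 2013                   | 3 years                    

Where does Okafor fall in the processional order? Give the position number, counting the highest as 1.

By current position: Petrov and Tran (Dean); then Achebe, Baptiste, Horvat and Okafor (Associate Professor).
Petrov and Tran are each designated emeritus, so the next rule applies.
Petrov and Tran both have years of continuous service 36 years, so the next rule applies.
Among Petrov and Tran, alphabetically by surname: Petrov before Tran.
Achebe, Baptiste, Horvat and Okafor are each designated emeritus, so the next rule applies.
Achebe, Baptiste, Horvat and Okafor all have years of continuous service 3 years, so the next rule applies.
Among Achebe, Baptiste, Horvat and Okafor, alphabetically by surname: Achebe before Baptiste before Horvat before Okafor.
Order: Petrov, Tran, Achebe, Baptiste, Horvat, Okafor. So position 6.

6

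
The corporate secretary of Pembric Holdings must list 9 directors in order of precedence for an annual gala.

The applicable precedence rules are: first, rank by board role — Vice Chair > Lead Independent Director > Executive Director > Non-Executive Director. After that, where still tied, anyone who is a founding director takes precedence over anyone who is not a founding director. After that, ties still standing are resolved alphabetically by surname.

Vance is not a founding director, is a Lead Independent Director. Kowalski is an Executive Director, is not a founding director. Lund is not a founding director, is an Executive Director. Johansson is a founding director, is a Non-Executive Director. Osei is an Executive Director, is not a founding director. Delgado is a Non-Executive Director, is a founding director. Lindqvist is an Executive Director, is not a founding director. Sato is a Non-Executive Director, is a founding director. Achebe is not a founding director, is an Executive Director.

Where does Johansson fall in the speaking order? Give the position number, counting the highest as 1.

By board role: Vance (Lead Independent Director); then Achebe, Kowalski, Lindqvist, Lund and Osei (Executive Director); then Delgado, Johansson and Sato (Non-Executive Director).
Achebe, Kowalski, Lindqvist, Lund and Osei are each not a founding director, so the next rule applies.
Among Achebe, Kowalski, Lindqvist, Lund and Osei, alphabetically by surname: Achebe before Kowalski before Lindqvist before Lund before Osei.
Delgado, Johansson and Sato are each a founding director, so the next rule applies.
Among Delgado, Johansson and Sato, alphabetically by surname: Delgado before Johansson before Sato.
Order: Vance, Achebe, Kowalski, Lindqvist, Lund, Osei, Delgado, Johansson, Sato. So position 8.

8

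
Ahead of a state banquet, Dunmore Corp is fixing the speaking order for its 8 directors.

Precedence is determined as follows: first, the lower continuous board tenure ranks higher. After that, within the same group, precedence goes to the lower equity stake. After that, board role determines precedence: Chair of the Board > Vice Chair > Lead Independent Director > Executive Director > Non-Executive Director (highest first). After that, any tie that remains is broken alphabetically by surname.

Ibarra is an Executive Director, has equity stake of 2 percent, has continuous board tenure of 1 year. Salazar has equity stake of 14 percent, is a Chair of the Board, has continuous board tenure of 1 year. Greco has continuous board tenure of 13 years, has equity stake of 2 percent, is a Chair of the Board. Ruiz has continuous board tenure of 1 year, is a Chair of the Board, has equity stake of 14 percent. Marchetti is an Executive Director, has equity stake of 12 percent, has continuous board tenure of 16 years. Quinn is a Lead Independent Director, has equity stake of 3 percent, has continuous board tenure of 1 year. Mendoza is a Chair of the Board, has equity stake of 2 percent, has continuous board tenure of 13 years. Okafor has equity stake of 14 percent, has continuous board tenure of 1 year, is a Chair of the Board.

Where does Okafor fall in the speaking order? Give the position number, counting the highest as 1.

3

By continuous board tenure (lower first): Ibarra, Quinn, Okafor, Ruiz and Salazar (each 1 year); then Greco and Mendoza (both 13 years); then Marchetti (16 years).
Among Ibarra, Quinn, Okafor, Ruiz and Salazar, by equity stake (lower first): Ibarra (2 percent) before Quinn (3 percent) before Okafor, Ruiz and Salazar (14 percent).
Okafor, Ruiz and Salazar are each Chair of the Board, so the next rule applies.
Among Okafor, Ruiz and Salazar, alphabetically by surname: Okafor before Ruiz before Salazar.
Greco and Mendoza both have equity stake 2 percent, so the next rule applies.
Greco and Mendoza are each Chair of the Board, so the next rule applies.
Among Greco and Mendoza, alphabetically by surname: Greco before Mendoza.
Order: Ibarra, Quinn, Okafor, Ruiz, Salazar, Greco, Mendoza, Marchetti. So position 3.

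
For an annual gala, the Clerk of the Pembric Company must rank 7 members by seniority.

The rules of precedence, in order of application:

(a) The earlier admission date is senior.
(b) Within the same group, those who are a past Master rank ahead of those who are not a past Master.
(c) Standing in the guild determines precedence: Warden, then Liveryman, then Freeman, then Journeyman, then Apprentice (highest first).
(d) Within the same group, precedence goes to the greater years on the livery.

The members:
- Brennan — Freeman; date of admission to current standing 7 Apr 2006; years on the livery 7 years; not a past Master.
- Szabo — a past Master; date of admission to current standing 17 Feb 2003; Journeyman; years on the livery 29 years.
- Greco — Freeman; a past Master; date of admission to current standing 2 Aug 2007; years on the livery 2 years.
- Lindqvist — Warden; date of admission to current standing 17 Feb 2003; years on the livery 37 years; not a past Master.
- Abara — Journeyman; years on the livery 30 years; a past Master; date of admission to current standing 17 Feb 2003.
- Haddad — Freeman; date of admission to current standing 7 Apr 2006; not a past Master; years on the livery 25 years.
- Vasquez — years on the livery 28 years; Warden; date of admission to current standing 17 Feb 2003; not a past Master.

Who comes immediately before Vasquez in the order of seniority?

Lindqvist

By date of admission to current standing (earlier first): Abara, Szabo, Lindqvist and Vasquez (each 17 Feb 2003); then Haddad and Brennan (both 7 Apr 2006); then Greco (2 Aug 2007).
Among Abara, Szabo, Lindqvist and Vasquez, a past Master before not a past Master: Abara and Szabo (a past Master) before Lindqvist and Vasquez (not a past Master).
Abara and Szabo are each Journeyman, so the next rule applies.
Among Abara and Szabo, by years on the livery (higher first): Abara (30 years) before Szabo (29 years).
Lindqvist and Vasquez are each Warden, so the next rule applies.
Among Lindqvist and Vasquez, by years on the livery (higher first): Lindqvist (37 years) before Vasquez (28 years).
Haddad and Brennan are each not a past Master, so the next rule applies.
Haddad and Brennan are each Freeman, so the next rule applies.
Among Haddad and Brennan, by years on the livery (higher first): Haddad (25 years) before Brennan (7 years).
Order: Abara, Szabo, Lindqvist, Vasquez, Haddad, Brennan, Greco.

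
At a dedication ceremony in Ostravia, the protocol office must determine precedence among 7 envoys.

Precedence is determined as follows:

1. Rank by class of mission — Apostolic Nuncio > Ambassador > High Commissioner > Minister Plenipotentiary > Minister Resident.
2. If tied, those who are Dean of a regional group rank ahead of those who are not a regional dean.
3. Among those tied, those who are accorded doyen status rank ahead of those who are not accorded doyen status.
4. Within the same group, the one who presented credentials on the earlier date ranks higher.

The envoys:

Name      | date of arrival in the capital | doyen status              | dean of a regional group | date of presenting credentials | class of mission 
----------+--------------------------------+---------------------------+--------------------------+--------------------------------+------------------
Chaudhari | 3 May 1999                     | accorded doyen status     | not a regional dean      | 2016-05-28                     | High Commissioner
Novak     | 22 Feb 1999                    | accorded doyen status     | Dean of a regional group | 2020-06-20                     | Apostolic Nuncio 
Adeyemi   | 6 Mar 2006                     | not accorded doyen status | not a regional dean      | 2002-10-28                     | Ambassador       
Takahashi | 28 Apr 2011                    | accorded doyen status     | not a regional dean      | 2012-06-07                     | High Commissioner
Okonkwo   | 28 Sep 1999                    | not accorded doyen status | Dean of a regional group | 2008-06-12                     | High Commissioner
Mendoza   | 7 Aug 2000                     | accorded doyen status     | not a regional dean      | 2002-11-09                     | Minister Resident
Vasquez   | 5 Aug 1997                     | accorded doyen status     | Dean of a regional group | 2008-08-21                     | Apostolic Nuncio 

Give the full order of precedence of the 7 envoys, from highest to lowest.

By class of mission: Vasquez and Novak (Apostolic Nuncio); then Adeyemi (Ambassador); then Okonkwo, Takahashi and Chaudhari (High Commissioner); then Mendoza (Minister Resident).
Vasquez and Novak are each Dean of a regional group, so the next rule applies.
Vasquez and Novak are each accorded doyen status, so the next rule applies.
Among Vasquez and Novak, by date of presenting credentials (earlier first): Vasquez (2008-08-21) before Novak (2020-06-20).
Among Okonkwo, Takahashi and Chaudhari, Dean of a regional group before not a regional dean: Okonkwo (Dean of a regional group) before Takahashi and Chaudhari (not a regional dean).
Takahashi and Chaudhari are each accorded doyen status, so the next rule applies.
Among Takahashi and Chaudhari, by date of presenting credentials (earlier first): Takahashi (2012-06-07) before Chaudhari (2016-05-28).
Full order: Vasquez, Novak, Adeyemi, Okonkwo, Takahashi, Chaudhari, Mendoza.

Vasquez, Novak, Adeyemi, Okonkwo, Takahashi, Chaudhari, Mendoza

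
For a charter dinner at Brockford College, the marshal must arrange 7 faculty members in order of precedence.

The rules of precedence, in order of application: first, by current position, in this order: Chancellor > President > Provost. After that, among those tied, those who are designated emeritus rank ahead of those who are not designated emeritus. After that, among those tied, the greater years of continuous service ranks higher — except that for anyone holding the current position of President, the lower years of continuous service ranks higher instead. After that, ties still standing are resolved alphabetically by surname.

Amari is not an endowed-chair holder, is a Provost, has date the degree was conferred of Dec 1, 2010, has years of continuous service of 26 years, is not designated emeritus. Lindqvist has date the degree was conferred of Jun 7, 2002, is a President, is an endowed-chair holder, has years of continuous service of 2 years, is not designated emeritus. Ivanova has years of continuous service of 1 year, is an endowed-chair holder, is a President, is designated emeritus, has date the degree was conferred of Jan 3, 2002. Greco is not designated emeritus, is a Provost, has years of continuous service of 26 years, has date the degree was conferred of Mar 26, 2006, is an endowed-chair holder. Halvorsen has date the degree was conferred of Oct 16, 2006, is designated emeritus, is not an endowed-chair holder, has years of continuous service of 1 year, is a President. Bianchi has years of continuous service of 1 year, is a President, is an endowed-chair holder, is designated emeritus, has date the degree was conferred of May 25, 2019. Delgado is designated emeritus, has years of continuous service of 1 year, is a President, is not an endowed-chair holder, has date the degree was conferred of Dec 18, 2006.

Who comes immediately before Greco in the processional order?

By current position: Bianchi, Delgado, Halvorsen, Ivanova and Lindqvist (President); then Amari and Greco (Provost).
Among Bianchi, Delgado, Halvorsen, Ivanova and Lindqvist, designated emeritus before not designated emeritus: Bianchi, Delgado, Halvorsen and Ivanova (designated emeritus) before Lindqvist (not designated emeritus).
Bianchi, Delgado, Halvorsen and Ivanova all have years of continuous service 1 year, so the next rule applies.
Among Bianchi, Delgado, Halvorsen and Ivanova, alphabetically by surname: Bianchi before Delgado before Halvorsen before Ivanova.
Amari and Greco are each not designated emeritus, so the next rule applies.
Amari and Greco both have years of continuous service 26 years, so the next rule applies.
Among Amari and Greco, alphabetically by surname: Amari before Greco.
Order: Bianchi, Delgado, Halvorsen, Ivanova, Lindqvist, Amari, Greco.

Amari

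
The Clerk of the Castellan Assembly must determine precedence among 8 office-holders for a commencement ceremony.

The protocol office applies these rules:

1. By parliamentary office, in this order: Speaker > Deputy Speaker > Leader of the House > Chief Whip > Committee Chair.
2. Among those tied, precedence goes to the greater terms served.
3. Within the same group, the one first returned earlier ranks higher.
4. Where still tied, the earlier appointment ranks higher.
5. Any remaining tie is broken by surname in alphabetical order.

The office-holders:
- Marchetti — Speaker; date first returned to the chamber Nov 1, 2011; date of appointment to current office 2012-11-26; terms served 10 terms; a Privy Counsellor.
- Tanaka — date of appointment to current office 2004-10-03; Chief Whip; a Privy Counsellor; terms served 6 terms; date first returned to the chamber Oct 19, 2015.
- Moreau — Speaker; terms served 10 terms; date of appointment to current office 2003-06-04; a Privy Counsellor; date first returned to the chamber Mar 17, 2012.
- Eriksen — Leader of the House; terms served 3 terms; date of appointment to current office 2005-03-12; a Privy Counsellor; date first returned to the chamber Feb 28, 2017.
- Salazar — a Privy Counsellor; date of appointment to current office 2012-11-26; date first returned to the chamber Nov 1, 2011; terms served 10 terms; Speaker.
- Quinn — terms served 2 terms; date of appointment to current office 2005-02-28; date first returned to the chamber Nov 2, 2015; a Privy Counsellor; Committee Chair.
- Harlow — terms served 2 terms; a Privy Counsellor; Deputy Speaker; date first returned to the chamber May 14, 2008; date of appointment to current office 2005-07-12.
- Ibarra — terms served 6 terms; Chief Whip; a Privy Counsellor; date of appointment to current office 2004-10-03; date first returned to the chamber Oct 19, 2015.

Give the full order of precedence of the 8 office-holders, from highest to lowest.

By parliamentary office: Marchetti, Salazar and Moreau (Speaker); then Harlow (Deputy Speaker); then Eriksen (Leader of the House); then Ibarra and Tanaka (Chief Whip); then Quinn (Committee Chair).
Marchetti, Salazar and Moreau all have terms served 10 terms, so the next rule applies.
Among Marchetti, Salazar and Moreau, by date first returned to the chamber (earlier first): Marchetti and Salazar (Nov 1, 2011) before Moreau (Mar 17, 2012).
Marchetti and Salazar both have date of appointment to current office 2012-11-26, so the next rule applies.
Among Marchetti and Salazar, alphabetically by surname: Marchetti before Salazar.
Ibarra and Tanaka both have terms served 6 terms, so the next rule applies.
Ibarra and Tanaka both have date first returned to the chamber Oct 19, 2015, so the next rule applies.
Ibarra and Tanaka both have date of appointment to current office 2004-10-03, so the next rule applies.
Among Ibarra and Tanaka, alphabetically by surname: Ibarra before Tanaka.
Full order: Marchetti, Salazar, Moreau, Harlow, Eriksen, Ibarra, Tanaka, Quinn.

Marchetti, Salazar, Moreau, Harlow, Eriksen, Ibarra, Tanaka, Quinn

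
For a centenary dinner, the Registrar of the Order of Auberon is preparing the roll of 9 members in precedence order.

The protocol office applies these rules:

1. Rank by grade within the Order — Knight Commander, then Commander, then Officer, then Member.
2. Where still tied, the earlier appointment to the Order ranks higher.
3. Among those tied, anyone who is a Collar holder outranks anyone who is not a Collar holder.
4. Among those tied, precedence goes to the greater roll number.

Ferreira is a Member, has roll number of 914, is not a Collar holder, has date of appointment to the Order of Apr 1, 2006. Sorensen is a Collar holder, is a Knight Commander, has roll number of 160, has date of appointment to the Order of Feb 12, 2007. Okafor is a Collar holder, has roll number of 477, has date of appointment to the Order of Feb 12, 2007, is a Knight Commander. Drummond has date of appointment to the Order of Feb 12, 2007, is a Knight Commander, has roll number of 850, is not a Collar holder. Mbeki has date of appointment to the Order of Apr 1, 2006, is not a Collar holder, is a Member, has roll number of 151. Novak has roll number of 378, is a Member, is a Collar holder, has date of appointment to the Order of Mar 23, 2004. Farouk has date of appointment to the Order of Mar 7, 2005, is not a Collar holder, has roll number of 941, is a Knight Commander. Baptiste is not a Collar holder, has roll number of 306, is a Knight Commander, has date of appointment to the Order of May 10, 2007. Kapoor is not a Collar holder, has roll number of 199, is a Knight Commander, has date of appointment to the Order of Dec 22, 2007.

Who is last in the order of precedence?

Mbeki

By grade within the Order: Farouk, Okafor, Sorensen, Drummond, Baptiste and Kapoor (Knight Commander); then Novak, Ferreira and Mbeki (Member).
Among Farouk, Okafor, Sorensen, Drummond, Baptiste and Kapoor, by date of appointment to the Order (earlier first): Farouk (Mar 7, 2005) before Okafor, Sorensen and Drummond (Feb 12, 2007) before Baptiste (May 10, 2007) before Kapoor (Dec 22, 2007).
Among Okafor, Sorensen and Drummond, a Collar holder before not a Collar holder: Okafor and Sorensen (a Collar holder) before Drummond (not a Collar holder).
Among Okafor and Sorensen, by roll number (higher first): Okafor (477) before Sorensen (160).
Among Novak, Ferreira and Mbeki, by date of appointment to the Order (earlier first): Novak (Mar 23, 2004) before Ferreira and Mbeki (Apr 1, 2006).
Ferreira and Mbeki are each not a Collar holder, so the next rule applies.
Among Ferreira and Mbeki, by roll number (higher first): Ferreira (914) before Mbeki (151).
Order: Farouk, Okafor, Sorensen, Drummond, Baptiste, Kapoor, Novak, Ferreira, Mbeki.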